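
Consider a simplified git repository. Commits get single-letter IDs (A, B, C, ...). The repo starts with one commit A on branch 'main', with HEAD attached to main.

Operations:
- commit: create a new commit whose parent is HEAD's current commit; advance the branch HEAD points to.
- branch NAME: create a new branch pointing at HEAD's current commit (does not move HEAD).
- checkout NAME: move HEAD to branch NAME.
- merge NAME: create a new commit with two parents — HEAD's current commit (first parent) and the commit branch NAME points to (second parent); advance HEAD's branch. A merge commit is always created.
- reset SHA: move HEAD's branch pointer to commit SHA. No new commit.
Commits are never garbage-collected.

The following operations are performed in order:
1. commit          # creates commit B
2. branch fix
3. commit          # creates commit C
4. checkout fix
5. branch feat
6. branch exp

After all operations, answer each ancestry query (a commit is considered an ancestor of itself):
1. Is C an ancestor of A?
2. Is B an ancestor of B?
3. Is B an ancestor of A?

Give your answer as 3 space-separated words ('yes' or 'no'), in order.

Answer: no yes no

Derivation:
After op 1 (commit): HEAD=main@B [main=B]
After op 2 (branch): HEAD=main@B [fix=B main=B]
After op 3 (commit): HEAD=main@C [fix=B main=C]
After op 4 (checkout): HEAD=fix@B [fix=B main=C]
After op 5 (branch): HEAD=fix@B [feat=B fix=B main=C]
After op 6 (branch): HEAD=fix@B [exp=B feat=B fix=B main=C]
ancestors(A) = {A}; C in? no
ancestors(B) = {A,B}; B in? yes
ancestors(A) = {A}; B in? no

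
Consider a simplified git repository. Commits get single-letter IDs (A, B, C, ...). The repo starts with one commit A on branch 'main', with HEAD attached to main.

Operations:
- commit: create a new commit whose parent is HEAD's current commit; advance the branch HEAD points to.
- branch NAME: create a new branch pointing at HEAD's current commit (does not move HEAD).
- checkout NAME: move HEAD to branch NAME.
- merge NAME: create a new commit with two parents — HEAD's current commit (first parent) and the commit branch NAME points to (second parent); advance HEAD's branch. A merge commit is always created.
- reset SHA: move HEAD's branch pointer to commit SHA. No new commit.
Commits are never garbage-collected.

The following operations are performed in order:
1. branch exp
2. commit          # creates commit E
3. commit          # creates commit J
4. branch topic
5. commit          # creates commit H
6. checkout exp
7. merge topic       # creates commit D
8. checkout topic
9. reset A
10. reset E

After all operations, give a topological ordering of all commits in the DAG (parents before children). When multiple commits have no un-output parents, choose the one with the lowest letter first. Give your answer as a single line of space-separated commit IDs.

After op 1 (branch): HEAD=main@A [exp=A main=A]
After op 2 (commit): HEAD=main@E [exp=A main=E]
After op 3 (commit): HEAD=main@J [exp=A main=J]
After op 4 (branch): HEAD=main@J [exp=A main=J topic=J]
After op 5 (commit): HEAD=main@H [exp=A main=H topic=J]
After op 6 (checkout): HEAD=exp@A [exp=A main=H topic=J]
After op 7 (merge): HEAD=exp@D [exp=D main=H topic=J]
After op 8 (checkout): HEAD=topic@J [exp=D main=H topic=J]
After op 9 (reset): HEAD=topic@A [exp=D main=H topic=A]
After op 10 (reset): HEAD=topic@E [exp=D main=H topic=E]
commit A: parents=[]
commit D: parents=['A', 'J']
commit E: parents=['A']
commit H: parents=['J']
commit J: parents=['E']

Answer: A E J D H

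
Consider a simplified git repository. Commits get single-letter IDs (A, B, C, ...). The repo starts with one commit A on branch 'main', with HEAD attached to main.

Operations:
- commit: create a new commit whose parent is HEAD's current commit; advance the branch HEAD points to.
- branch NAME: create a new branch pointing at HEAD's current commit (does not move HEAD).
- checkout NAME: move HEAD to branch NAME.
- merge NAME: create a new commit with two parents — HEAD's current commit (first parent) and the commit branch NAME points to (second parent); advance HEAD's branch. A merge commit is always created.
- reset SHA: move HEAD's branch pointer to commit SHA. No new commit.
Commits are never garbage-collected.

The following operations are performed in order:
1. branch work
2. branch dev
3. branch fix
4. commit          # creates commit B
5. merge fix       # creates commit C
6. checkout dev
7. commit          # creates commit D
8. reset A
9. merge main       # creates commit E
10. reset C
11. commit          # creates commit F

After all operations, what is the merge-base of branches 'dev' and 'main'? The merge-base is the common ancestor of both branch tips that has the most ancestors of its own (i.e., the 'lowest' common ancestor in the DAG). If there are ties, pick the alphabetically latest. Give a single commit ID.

Answer: C

Derivation:
After op 1 (branch): HEAD=main@A [main=A work=A]
After op 2 (branch): HEAD=main@A [dev=A main=A work=A]
After op 3 (branch): HEAD=main@A [dev=A fix=A main=A work=A]
After op 4 (commit): HEAD=main@B [dev=A fix=A main=B work=A]
After op 5 (merge): HEAD=main@C [dev=A fix=A main=C work=A]
After op 6 (checkout): HEAD=dev@A [dev=A fix=A main=C work=A]
After op 7 (commit): HEAD=dev@D [dev=D fix=A main=C work=A]
After op 8 (reset): HEAD=dev@A [dev=A fix=A main=C work=A]
After op 9 (merge): HEAD=dev@E [dev=E fix=A main=C work=A]
After op 10 (reset): HEAD=dev@C [dev=C fix=A main=C work=A]
After op 11 (commit): HEAD=dev@F [dev=F fix=A main=C work=A]
ancestors(dev=F): ['A', 'B', 'C', 'F']
ancestors(main=C): ['A', 'B', 'C']
common: ['A', 'B', 'C']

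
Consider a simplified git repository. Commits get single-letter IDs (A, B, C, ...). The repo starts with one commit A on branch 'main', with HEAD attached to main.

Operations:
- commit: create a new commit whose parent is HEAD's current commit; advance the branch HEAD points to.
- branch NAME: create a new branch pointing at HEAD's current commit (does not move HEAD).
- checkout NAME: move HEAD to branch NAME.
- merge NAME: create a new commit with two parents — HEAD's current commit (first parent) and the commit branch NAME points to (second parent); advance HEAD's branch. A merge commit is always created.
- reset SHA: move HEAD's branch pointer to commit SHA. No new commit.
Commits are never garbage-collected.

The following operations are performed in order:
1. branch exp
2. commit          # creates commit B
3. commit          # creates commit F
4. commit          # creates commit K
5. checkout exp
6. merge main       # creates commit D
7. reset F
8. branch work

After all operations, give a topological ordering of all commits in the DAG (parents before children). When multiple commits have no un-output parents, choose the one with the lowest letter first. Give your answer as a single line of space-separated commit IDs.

After op 1 (branch): HEAD=main@A [exp=A main=A]
After op 2 (commit): HEAD=main@B [exp=A main=B]
After op 3 (commit): HEAD=main@F [exp=A main=F]
After op 4 (commit): HEAD=main@K [exp=A main=K]
After op 5 (checkout): HEAD=exp@A [exp=A main=K]
After op 6 (merge): HEAD=exp@D [exp=D main=K]
After op 7 (reset): HEAD=exp@F [exp=F main=K]
After op 8 (branch): HEAD=exp@F [exp=F main=K work=F]
commit A: parents=[]
commit B: parents=['A']
commit D: parents=['A', 'K']
commit F: parents=['B']
commit K: parents=['F']

Answer: A B F K D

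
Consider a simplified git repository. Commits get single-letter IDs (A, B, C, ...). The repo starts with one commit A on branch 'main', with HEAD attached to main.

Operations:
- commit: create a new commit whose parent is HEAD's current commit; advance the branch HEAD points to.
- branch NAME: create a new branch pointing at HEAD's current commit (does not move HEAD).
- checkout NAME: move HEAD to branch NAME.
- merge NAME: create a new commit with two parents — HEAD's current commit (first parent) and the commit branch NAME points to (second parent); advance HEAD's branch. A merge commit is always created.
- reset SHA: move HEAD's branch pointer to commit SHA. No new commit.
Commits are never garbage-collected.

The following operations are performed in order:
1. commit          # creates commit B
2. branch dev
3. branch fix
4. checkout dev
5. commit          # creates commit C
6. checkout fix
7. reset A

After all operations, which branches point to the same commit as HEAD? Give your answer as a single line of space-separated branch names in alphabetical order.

After op 1 (commit): HEAD=main@B [main=B]
After op 2 (branch): HEAD=main@B [dev=B main=B]
After op 3 (branch): HEAD=main@B [dev=B fix=B main=B]
After op 4 (checkout): HEAD=dev@B [dev=B fix=B main=B]
After op 5 (commit): HEAD=dev@C [dev=C fix=B main=B]
After op 6 (checkout): HEAD=fix@B [dev=C fix=B main=B]
After op 7 (reset): HEAD=fix@A [dev=C fix=A main=B]

Answer: fix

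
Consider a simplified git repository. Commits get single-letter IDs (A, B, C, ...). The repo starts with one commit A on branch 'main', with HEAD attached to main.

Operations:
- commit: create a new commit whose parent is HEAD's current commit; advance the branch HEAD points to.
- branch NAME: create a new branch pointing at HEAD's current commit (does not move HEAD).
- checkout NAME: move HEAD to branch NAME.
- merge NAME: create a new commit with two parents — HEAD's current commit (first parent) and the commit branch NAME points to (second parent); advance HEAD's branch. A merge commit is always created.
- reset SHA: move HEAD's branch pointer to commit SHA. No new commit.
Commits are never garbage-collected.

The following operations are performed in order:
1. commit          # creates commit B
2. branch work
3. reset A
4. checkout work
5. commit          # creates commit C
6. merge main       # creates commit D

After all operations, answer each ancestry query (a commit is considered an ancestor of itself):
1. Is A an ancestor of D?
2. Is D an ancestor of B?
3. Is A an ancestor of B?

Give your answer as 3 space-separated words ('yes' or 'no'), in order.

Answer: yes no yes

Derivation:
After op 1 (commit): HEAD=main@B [main=B]
After op 2 (branch): HEAD=main@B [main=B work=B]
After op 3 (reset): HEAD=main@A [main=A work=B]
After op 4 (checkout): HEAD=work@B [main=A work=B]
After op 5 (commit): HEAD=work@C [main=A work=C]
After op 6 (merge): HEAD=work@D [main=A work=D]
ancestors(D) = {A,B,C,D}; A in? yes
ancestors(B) = {A,B}; D in? no
ancestors(B) = {A,B}; A in? yes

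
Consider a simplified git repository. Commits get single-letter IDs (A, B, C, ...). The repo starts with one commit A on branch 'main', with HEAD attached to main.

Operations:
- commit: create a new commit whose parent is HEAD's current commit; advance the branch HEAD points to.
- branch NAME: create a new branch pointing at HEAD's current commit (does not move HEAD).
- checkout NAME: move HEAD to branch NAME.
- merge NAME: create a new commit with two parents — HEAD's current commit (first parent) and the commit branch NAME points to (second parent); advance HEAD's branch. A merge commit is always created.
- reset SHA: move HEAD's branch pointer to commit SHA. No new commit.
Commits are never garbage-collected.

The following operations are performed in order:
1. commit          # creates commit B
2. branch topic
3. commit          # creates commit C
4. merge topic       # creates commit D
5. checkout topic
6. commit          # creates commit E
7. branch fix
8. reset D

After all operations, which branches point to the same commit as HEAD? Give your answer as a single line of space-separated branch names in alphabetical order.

After op 1 (commit): HEAD=main@B [main=B]
After op 2 (branch): HEAD=main@B [main=B topic=B]
After op 3 (commit): HEAD=main@C [main=C topic=B]
After op 4 (merge): HEAD=main@D [main=D topic=B]
After op 5 (checkout): HEAD=topic@B [main=D topic=B]
After op 6 (commit): HEAD=topic@E [main=D topic=E]
After op 7 (branch): HEAD=topic@E [fix=E main=D topic=E]
After op 8 (reset): HEAD=topic@D [fix=E main=D topic=D]

Answer: main topic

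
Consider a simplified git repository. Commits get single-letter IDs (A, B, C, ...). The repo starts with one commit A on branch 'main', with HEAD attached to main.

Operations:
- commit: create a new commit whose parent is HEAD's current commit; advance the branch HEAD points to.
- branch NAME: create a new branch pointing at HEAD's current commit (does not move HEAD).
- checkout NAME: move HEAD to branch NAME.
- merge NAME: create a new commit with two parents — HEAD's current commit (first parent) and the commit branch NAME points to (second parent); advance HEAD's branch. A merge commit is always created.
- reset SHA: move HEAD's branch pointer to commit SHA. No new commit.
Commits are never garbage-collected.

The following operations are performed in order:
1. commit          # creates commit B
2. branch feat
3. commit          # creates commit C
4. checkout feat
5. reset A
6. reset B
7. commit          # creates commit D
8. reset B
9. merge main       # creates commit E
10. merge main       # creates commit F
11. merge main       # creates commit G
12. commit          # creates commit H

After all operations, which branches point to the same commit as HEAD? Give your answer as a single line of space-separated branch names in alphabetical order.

After op 1 (commit): HEAD=main@B [main=B]
After op 2 (branch): HEAD=main@B [feat=B main=B]
After op 3 (commit): HEAD=main@C [feat=B main=C]
After op 4 (checkout): HEAD=feat@B [feat=B main=C]
After op 5 (reset): HEAD=feat@A [feat=A main=C]
After op 6 (reset): HEAD=feat@B [feat=B main=C]
After op 7 (commit): HEAD=feat@D [feat=D main=C]
After op 8 (reset): HEAD=feat@B [feat=B main=C]
After op 9 (merge): HEAD=feat@E [feat=E main=C]
After op 10 (merge): HEAD=feat@F [feat=F main=C]
After op 11 (merge): HEAD=feat@G [feat=G main=C]
After op 12 (commit): HEAD=feat@H [feat=H main=C]

Answer: feat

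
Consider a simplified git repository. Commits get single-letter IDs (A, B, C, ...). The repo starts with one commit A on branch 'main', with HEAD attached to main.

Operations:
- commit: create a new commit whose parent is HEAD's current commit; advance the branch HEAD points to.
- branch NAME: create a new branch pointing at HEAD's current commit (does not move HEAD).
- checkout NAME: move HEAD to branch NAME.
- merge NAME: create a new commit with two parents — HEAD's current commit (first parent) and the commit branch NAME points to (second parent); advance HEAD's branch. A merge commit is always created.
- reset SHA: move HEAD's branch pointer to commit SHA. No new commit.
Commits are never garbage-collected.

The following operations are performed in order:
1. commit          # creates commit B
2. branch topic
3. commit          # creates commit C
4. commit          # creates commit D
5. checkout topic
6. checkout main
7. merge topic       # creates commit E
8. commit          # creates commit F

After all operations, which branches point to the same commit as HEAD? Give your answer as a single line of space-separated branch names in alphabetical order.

Answer: main

Derivation:
After op 1 (commit): HEAD=main@B [main=B]
After op 2 (branch): HEAD=main@B [main=B topic=B]
After op 3 (commit): HEAD=main@C [main=C topic=B]
After op 4 (commit): HEAD=main@D [main=D topic=B]
After op 5 (checkout): HEAD=topic@B [main=D topic=B]
After op 6 (checkout): HEAD=main@D [main=D topic=B]
After op 7 (merge): HEAD=main@E [main=E topic=B]
After op 8 (commit): HEAD=main@F [main=F topic=B]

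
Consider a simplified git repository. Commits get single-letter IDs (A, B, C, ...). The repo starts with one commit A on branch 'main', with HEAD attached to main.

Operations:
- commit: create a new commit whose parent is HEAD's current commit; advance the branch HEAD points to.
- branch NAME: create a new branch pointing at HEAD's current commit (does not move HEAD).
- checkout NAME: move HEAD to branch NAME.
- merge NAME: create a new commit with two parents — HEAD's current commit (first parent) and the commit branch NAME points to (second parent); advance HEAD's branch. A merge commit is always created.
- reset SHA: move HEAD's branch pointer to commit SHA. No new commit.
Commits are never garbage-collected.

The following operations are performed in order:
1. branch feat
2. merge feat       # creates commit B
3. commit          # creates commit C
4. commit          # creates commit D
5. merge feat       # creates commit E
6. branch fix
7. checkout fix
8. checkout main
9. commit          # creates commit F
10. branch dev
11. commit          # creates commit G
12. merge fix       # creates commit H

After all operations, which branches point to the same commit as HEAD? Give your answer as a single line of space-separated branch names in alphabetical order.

Answer: main

Derivation:
After op 1 (branch): HEAD=main@A [feat=A main=A]
After op 2 (merge): HEAD=main@B [feat=A main=B]
After op 3 (commit): HEAD=main@C [feat=A main=C]
After op 4 (commit): HEAD=main@D [feat=A main=D]
After op 5 (merge): HEAD=main@E [feat=A main=E]
After op 6 (branch): HEAD=main@E [feat=A fix=E main=E]
After op 7 (checkout): HEAD=fix@E [feat=A fix=E main=E]
After op 8 (checkout): HEAD=main@E [feat=A fix=E main=E]
After op 9 (commit): HEAD=main@F [feat=A fix=E main=F]
After op 10 (branch): HEAD=main@F [dev=F feat=A fix=E main=F]
After op 11 (commit): HEAD=main@G [dev=F feat=A fix=E main=G]
After op 12 (merge): HEAD=main@H [dev=F feat=A fix=E main=H]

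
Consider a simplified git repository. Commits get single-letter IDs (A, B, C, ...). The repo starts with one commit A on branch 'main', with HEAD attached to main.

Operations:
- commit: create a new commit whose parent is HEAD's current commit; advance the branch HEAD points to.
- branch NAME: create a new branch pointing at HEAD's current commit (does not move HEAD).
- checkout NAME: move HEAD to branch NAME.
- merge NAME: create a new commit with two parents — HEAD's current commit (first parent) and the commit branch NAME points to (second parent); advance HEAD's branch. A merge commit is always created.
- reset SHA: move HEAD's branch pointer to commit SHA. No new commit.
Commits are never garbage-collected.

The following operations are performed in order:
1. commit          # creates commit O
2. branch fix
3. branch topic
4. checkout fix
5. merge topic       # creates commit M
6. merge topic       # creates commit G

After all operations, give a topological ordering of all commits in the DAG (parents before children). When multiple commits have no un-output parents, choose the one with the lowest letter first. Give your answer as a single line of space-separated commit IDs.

After op 1 (commit): HEAD=main@O [main=O]
After op 2 (branch): HEAD=main@O [fix=O main=O]
After op 3 (branch): HEAD=main@O [fix=O main=O topic=O]
After op 4 (checkout): HEAD=fix@O [fix=O main=O topic=O]
After op 5 (merge): HEAD=fix@M [fix=M main=O topic=O]
After op 6 (merge): HEAD=fix@G [fix=G main=O topic=O]
commit A: parents=[]
commit G: parents=['M', 'O']
commit M: parents=['O', 'O']
commit O: parents=['A']

Answer: A O M G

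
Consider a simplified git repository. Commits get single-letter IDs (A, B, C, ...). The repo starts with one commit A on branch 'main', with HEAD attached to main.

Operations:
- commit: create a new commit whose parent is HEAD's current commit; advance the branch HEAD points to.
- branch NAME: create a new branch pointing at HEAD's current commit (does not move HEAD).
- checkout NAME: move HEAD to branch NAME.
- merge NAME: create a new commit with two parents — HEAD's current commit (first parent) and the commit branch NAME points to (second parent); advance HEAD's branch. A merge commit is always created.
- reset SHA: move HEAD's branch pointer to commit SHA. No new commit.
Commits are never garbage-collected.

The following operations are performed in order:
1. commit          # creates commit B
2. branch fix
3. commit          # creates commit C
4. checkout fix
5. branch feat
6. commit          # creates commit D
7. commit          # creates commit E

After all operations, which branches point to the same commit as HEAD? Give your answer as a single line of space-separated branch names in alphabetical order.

Answer: fix

Derivation:
After op 1 (commit): HEAD=main@B [main=B]
After op 2 (branch): HEAD=main@B [fix=B main=B]
After op 3 (commit): HEAD=main@C [fix=B main=C]
After op 4 (checkout): HEAD=fix@B [fix=B main=C]
After op 5 (branch): HEAD=fix@B [feat=B fix=B main=C]
After op 6 (commit): HEAD=fix@D [feat=B fix=D main=C]
After op 7 (commit): HEAD=fix@E [feat=B fix=E main=C]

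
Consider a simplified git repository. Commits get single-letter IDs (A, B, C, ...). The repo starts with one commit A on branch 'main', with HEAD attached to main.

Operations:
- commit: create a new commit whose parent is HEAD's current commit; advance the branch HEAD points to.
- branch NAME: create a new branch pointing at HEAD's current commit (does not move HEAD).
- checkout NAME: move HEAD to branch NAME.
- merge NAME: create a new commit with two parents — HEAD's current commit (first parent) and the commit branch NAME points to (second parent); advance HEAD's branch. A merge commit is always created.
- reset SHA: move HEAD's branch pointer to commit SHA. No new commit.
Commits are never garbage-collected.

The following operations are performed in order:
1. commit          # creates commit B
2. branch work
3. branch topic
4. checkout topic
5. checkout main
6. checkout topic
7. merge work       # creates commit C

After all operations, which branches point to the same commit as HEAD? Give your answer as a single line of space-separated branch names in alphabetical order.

After op 1 (commit): HEAD=main@B [main=B]
After op 2 (branch): HEAD=main@B [main=B work=B]
After op 3 (branch): HEAD=main@B [main=B topic=B work=B]
After op 4 (checkout): HEAD=topic@B [main=B topic=B work=B]
After op 5 (checkout): HEAD=main@B [main=B topic=B work=B]
After op 6 (checkout): HEAD=topic@B [main=B topic=B work=B]
After op 7 (merge): HEAD=topic@C [main=B topic=C work=B]

Answer: topic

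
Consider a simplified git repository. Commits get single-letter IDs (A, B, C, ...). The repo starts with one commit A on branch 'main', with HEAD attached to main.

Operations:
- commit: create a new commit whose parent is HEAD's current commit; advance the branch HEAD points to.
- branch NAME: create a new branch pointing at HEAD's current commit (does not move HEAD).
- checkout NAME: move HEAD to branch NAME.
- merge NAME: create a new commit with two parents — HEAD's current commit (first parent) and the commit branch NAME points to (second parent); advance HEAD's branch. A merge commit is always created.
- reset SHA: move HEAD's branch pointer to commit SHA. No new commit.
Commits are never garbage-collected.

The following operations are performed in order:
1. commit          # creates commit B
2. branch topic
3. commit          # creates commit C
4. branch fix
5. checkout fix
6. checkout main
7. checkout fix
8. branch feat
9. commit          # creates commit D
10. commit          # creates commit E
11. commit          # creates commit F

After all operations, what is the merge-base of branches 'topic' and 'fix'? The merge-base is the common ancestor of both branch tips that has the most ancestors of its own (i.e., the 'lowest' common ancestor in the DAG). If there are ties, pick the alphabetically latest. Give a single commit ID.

After op 1 (commit): HEAD=main@B [main=B]
After op 2 (branch): HEAD=main@B [main=B topic=B]
After op 3 (commit): HEAD=main@C [main=C topic=B]
After op 4 (branch): HEAD=main@C [fix=C main=C topic=B]
After op 5 (checkout): HEAD=fix@C [fix=C main=C topic=B]
After op 6 (checkout): HEAD=main@C [fix=C main=C topic=B]
After op 7 (checkout): HEAD=fix@C [fix=C main=C topic=B]
After op 8 (branch): HEAD=fix@C [feat=C fix=C main=C topic=B]
After op 9 (commit): HEAD=fix@D [feat=C fix=D main=C topic=B]
After op 10 (commit): HEAD=fix@E [feat=C fix=E main=C topic=B]
After op 11 (commit): HEAD=fix@F [feat=C fix=F main=C topic=B]
ancestors(topic=B): ['A', 'B']
ancestors(fix=F): ['A', 'B', 'C', 'D', 'E', 'F']
common: ['A', 'B']

Answer: B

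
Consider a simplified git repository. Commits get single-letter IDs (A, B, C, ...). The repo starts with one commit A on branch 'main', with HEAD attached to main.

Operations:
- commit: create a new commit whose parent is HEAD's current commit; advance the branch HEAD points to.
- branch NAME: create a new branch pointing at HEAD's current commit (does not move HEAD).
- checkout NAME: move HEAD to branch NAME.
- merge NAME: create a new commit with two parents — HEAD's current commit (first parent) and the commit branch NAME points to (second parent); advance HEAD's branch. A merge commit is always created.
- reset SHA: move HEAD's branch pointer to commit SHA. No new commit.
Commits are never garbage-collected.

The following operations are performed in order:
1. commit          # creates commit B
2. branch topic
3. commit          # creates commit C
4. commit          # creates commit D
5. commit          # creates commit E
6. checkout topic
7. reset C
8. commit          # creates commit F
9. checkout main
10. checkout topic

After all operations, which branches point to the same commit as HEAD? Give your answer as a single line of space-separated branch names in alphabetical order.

After op 1 (commit): HEAD=main@B [main=B]
After op 2 (branch): HEAD=main@B [main=B topic=B]
After op 3 (commit): HEAD=main@C [main=C topic=B]
After op 4 (commit): HEAD=main@D [main=D topic=B]
After op 5 (commit): HEAD=main@E [main=E topic=B]
After op 6 (checkout): HEAD=topic@B [main=E topic=B]
After op 7 (reset): HEAD=topic@C [main=E topic=C]
After op 8 (commit): HEAD=topic@F [main=E topic=F]
After op 9 (checkout): HEAD=main@E [main=E topic=F]
After op 10 (checkout): HEAD=topic@F [main=E topic=F]

Answer: topic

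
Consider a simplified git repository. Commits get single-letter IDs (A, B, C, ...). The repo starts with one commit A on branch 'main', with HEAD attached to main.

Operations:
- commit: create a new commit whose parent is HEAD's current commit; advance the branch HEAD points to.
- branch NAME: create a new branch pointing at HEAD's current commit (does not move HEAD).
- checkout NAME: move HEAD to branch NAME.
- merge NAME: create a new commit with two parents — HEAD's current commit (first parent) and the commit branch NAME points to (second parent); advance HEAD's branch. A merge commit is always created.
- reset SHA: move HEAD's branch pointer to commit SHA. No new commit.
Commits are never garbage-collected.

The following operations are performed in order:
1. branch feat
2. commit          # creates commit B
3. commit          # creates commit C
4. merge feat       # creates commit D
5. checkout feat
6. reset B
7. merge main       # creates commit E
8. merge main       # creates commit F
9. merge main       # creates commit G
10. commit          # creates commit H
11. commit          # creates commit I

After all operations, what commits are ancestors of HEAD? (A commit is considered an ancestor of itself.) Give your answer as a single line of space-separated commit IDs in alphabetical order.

After op 1 (branch): HEAD=main@A [feat=A main=A]
After op 2 (commit): HEAD=main@B [feat=A main=B]
After op 3 (commit): HEAD=main@C [feat=A main=C]
After op 4 (merge): HEAD=main@D [feat=A main=D]
After op 5 (checkout): HEAD=feat@A [feat=A main=D]
After op 6 (reset): HEAD=feat@B [feat=B main=D]
After op 7 (merge): HEAD=feat@E [feat=E main=D]
After op 8 (merge): HEAD=feat@F [feat=F main=D]
After op 9 (merge): HEAD=feat@G [feat=G main=D]
After op 10 (commit): HEAD=feat@H [feat=H main=D]
After op 11 (commit): HEAD=feat@I [feat=I main=D]

Answer: A B C D E F G H I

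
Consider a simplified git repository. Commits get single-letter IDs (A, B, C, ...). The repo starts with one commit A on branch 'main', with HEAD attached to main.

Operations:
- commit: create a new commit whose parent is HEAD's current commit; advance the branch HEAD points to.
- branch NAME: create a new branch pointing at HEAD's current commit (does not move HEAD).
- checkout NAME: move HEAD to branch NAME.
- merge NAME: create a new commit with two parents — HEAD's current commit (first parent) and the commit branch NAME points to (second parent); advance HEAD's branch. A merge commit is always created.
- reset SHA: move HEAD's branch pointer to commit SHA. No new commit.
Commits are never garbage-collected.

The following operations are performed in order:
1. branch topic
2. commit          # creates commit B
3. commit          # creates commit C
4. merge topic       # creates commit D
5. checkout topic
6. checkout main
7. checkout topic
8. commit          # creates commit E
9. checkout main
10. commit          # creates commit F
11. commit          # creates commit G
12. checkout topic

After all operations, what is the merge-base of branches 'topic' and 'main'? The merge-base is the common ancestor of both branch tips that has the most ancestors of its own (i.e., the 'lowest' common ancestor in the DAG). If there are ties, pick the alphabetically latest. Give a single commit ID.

Answer: A

Derivation:
After op 1 (branch): HEAD=main@A [main=A topic=A]
After op 2 (commit): HEAD=main@B [main=B topic=A]
After op 3 (commit): HEAD=main@C [main=C topic=A]
After op 4 (merge): HEAD=main@D [main=D topic=A]
After op 5 (checkout): HEAD=topic@A [main=D topic=A]
After op 6 (checkout): HEAD=main@D [main=D topic=A]
After op 7 (checkout): HEAD=topic@A [main=D topic=A]
After op 8 (commit): HEAD=topic@E [main=D topic=E]
After op 9 (checkout): HEAD=main@D [main=D topic=E]
After op 10 (commit): HEAD=main@F [main=F topic=E]
After op 11 (commit): HEAD=main@G [main=G topic=E]
After op 12 (checkout): HEAD=topic@E [main=G topic=E]
ancestors(topic=E): ['A', 'E']
ancestors(main=G): ['A', 'B', 'C', 'D', 'F', 'G']
common: ['A']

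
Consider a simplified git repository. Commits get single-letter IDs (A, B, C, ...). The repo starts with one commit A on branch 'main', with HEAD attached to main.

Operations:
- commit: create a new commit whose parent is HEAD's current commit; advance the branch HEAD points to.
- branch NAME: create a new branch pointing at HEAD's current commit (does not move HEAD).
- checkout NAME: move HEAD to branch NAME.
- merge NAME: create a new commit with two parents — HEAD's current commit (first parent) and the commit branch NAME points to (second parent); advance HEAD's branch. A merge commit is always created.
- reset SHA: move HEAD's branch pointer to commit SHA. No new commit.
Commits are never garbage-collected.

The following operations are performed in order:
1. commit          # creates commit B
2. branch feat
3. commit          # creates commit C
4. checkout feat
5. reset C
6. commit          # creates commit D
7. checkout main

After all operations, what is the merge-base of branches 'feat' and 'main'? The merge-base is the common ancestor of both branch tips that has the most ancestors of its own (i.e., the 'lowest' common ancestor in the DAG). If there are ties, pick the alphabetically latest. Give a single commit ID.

After op 1 (commit): HEAD=main@B [main=B]
After op 2 (branch): HEAD=main@B [feat=B main=B]
After op 3 (commit): HEAD=main@C [feat=B main=C]
After op 4 (checkout): HEAD=feat@B [feat=B main=C]
After op 5 (reset): HEAD=feat@C [feat=C main=C]
After op 6 (commit): HEAD=feat@D [feat=D main=C]
After op 7 (checkout): HEAD=main@C [feat=D main=C]
ancestors(feat=D): ['A', 'B', 'C', 'D']
ancestors(main=C): ['A', 'B', 'C']
common: ['A', 'B', 'C']

Answer: C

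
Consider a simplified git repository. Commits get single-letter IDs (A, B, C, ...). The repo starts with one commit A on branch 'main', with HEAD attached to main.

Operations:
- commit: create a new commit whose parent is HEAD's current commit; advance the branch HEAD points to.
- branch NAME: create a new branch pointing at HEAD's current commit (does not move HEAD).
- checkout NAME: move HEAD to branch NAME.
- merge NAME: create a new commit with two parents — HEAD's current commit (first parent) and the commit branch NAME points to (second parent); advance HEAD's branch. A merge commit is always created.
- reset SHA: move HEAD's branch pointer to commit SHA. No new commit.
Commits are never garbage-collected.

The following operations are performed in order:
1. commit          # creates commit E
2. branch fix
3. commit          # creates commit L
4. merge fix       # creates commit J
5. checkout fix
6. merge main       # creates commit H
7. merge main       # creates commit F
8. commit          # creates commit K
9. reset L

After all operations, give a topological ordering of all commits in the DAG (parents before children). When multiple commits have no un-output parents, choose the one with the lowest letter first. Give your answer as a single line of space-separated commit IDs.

After op 1 (commit): HEAD=main@E [main=E]
After op 2 (branch): HEAD=main@E [fix=E main=E]
After op 3 (commit): HEAD=main@L [fix=E main=L]
After op 4 (merge): HEAD=main@J [fix=E main=J]
After op 5 (checkout): HEAD=fix@E [fix=E main=J]
After op 6 (merge): HEAD=fix@H [fix=H main=J]
After op 7 (merge): HEAD=fix@F [fix=F main=J]
After op 8 (commit): HEAD=fix@K [fix=K main=J]
After op 9 (reset): HEAD=fix@L [fix=L main=J]
commit A: parents=[]
commit E: parents=['A']
commit F: parents=['H', 'J']
commit H: parents=['E', 'J']
commit J: parents=['L', 'E']
commit K: parents=['F']
commit L: parents=['E']

Answer: A E L J H F K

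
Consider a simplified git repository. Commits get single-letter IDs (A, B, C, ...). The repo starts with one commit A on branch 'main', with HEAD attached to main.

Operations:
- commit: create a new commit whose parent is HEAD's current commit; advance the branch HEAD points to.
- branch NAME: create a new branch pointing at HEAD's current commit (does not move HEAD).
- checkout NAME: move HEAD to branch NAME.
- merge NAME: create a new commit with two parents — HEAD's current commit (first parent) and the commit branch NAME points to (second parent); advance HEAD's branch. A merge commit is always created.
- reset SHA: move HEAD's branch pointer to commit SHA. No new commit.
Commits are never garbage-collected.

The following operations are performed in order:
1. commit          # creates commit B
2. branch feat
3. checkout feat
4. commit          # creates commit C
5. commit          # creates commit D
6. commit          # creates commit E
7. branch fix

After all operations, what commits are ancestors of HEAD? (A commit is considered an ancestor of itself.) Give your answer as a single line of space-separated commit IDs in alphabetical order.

Answer: A B C D E

Derivation:
After op 1 (commit): HEAD=main@B [main=B]
After op 2 (branch): HEAD=main@B [feat=B main=B]
After op 3 (checkout): HEAD=feat@B [feat=B main=B]
After op 4 (commit): HEAD=feat@C [feat=C main=B]
After op 5 (commit): HEAD=feat@D [feat=D main=B]
After op 6 (commit): HEAD=feat@E [feat=E main=B]
After op 7 (branch): HEAD=feat@E [feat=E fix=E main=B]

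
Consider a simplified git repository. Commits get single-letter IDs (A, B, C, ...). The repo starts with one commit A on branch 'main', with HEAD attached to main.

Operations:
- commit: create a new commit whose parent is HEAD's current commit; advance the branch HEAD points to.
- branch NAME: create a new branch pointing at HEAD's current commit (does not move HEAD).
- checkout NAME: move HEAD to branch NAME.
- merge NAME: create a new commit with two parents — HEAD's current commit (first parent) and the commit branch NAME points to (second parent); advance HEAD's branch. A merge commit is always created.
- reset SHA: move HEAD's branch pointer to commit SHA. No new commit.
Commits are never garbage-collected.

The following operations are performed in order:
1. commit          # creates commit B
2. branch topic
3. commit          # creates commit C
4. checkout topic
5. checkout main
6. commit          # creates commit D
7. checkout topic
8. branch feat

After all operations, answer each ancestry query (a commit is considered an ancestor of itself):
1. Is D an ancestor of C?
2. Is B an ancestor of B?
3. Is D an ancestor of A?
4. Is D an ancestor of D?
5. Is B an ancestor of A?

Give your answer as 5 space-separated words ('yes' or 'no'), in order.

Answer: no yes no yes no

Derivation:
After op 1 (commit): HEAD=main@B [main=B]
After op 2 (branch): HEAD=main@B [main=B topic=B]
After op 3 (commit): HEAD=main@C [main=C topic=B]
After op 4 (checkout): HEAD=topic@B [main=C topic=B]
After op 5 (checkout): HEAD=main@C [main=C topic=B]
After op 6 (commit): HEAD=main@D [main=D topic=B]
After op 7 (checkout): HEAD=topic@B [main=D topic=B]
After op 8 (branch): HEAD=topic@B [feat=B main=D topic=B]
ancestors(C) = {A,B,C}; D in? no
ancestors(B) = {A,B}; B in? yes
ancestors(A) = {A}; D in? no
ancestors(D) = {A,B,C,D}; D in? yes
ancestors(A) = {A}; B in? no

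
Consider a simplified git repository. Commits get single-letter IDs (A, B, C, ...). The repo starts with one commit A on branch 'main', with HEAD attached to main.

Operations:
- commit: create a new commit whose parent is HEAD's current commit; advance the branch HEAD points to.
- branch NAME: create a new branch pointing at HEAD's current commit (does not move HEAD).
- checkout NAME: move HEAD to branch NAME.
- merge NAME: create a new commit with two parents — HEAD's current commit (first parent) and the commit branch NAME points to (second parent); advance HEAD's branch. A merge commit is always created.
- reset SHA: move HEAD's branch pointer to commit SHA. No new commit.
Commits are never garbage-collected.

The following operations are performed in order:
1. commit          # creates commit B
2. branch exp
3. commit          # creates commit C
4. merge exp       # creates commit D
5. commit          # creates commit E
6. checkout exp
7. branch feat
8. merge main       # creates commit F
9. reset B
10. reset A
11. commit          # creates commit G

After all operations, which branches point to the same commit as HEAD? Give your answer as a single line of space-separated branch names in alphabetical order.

After op 1 (commit): HEAD=main@B [main=B]
After op 2 (branch): HEAD=main@B [exp=B main=B]
After op 3 (commit): HEAD=main@C [exp=B main=C]
After op 4 (merge): HEAD=main@D [exp=B main=D]
After op 5 (commit): HEAD=main@E [exp=B main=E]
After op 6 (checkout): HEAD=exp@B [exp=B main=E]
After op 7 (branch): HEAD=exp@B [exp=B feat=B main=E]
After op 8 (merge): HEAD=exp@F [exp=F feat=B main=E]
After op 9 (reset): HEAD=exp@B [exp=B feat=B main=E]
After op 10 (reset): HEAD=exp@A [exp=A feat=B main=E]
After op 11 (commit): HEAD=exp@G [exp=G feat=B main=E]

Answer: exp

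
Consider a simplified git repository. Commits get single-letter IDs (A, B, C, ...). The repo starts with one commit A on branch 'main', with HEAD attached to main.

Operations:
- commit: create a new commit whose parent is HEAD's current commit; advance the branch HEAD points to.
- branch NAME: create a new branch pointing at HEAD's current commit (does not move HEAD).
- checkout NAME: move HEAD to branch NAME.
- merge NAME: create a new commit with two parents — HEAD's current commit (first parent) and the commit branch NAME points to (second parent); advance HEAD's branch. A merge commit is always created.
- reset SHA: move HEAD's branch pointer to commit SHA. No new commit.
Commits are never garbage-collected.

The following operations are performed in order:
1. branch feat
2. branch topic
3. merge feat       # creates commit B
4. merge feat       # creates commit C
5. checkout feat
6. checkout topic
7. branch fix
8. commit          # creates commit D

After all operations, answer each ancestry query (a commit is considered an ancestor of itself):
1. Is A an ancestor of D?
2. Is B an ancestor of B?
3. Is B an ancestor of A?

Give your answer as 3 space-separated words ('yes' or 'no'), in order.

After op 1 (branch): HEAD=main@A [feat=A main=A]
After op 2 (branch): HEAD=main@A [feat=A main=A topic=A]
After op 3 (merge): HEAD=main@B [feat=A main=B topic=A]
After op 4 (merge): HEAD=main@C [feat=A main=C topic=A]
After op 5 (checkout): HEAD=feat@A [feat=A main=C topic=A]
After op 6 (checkout): HEAD=topic@A [feat=A main=C topic=A]
After op 7 (branch): HEAD=topic@A [feat=A fix=A main=C topic=A]
After op 8 (commit): HEAD=topic@D [feat=A fix=A main=C topic=D]
ancestors(D) = {A,D}; A in? yes
ancestors(B) = {A,B}; B in? yes
ancestors(A) = {A}; B in? no

Answer: yes yes no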